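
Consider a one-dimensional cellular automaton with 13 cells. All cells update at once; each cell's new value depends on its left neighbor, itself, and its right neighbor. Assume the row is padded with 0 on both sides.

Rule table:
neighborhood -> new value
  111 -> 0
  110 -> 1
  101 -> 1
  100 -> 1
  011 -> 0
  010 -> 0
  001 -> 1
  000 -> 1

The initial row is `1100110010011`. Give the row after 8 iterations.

1010110110110

iteration 1: 0111011101101
iteration 2: 1001100110110
iteration 3: 0110111011011
iteration 4: 1011001101101
iteration 5: 0101110110110
iteration 6: 1010011011011
iteration 7: 0101101101101
iteration 8: 1010110110110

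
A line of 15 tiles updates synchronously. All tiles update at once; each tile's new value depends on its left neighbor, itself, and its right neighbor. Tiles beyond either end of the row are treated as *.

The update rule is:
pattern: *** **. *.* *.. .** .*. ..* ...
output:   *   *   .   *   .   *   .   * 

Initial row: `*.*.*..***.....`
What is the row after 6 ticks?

*.*.**..******.
*.*..**..*****.
*.**..**..****.
*..**..**..***.
**..**..**..**.
***..**..**..*.

***..**..**..*.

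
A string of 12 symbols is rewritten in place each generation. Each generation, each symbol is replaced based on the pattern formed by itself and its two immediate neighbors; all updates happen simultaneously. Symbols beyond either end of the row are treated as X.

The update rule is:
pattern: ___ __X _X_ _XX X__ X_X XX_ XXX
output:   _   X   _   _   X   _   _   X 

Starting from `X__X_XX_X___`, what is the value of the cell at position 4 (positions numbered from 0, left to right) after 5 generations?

_XX______X_X
___X____X___
X_X_X__X_X_X
_____XX_____
X___X__X___X
position 4 holds X

X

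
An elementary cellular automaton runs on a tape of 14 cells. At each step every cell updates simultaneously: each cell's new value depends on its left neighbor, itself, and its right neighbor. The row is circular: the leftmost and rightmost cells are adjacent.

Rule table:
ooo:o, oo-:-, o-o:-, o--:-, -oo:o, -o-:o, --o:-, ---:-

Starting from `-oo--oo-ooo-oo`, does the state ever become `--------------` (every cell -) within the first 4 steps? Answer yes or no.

-o---o--oo--o-
-o---o--o---o-
-o---o--o---o-  (fixed point — unchanged through step 4)
step 4 is -o---o--o---o-, still not uniform -

no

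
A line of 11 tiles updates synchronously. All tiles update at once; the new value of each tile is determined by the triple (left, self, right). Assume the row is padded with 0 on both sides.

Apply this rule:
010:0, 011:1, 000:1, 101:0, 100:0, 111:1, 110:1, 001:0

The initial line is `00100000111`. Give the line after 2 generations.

generation 1: 10001110111
generation 2: 00101110111

00101110111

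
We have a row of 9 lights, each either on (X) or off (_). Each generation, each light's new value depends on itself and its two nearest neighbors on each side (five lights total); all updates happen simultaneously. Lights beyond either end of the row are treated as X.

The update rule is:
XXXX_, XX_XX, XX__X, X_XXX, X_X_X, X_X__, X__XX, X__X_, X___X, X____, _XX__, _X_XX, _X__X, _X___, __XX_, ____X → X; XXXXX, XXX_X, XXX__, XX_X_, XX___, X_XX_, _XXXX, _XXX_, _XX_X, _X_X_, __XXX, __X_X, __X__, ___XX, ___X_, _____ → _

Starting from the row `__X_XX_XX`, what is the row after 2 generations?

X__XXXX_X

generation 1: XX_X__XX_
generation 2: X__XXXX_X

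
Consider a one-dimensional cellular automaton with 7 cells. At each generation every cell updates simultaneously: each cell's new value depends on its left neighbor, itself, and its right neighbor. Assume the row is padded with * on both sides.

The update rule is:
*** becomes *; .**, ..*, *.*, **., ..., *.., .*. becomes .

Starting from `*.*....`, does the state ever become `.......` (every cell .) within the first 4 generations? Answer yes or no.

yes

generation 1: .......
all cells are . at generation 1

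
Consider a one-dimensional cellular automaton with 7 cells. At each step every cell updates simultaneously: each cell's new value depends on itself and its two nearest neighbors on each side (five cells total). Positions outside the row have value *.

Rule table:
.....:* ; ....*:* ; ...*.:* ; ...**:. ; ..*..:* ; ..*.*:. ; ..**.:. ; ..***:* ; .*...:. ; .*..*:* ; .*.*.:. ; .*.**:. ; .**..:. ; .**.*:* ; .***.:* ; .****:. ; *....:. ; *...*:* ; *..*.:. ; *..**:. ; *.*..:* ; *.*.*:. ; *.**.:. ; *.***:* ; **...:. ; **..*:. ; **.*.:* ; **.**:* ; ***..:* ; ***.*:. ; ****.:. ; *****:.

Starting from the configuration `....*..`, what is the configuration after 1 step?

..****.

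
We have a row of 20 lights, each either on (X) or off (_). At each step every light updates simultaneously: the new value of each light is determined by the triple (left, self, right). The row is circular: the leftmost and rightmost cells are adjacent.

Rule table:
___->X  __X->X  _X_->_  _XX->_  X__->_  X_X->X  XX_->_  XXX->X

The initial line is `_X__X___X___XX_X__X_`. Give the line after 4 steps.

X__X__XX__XX__X__X__
__X__X___X___X__X__X
_X__X__XX__XX__X__X_
X__X__X___X___X__X__

X__X__X___X___X__X__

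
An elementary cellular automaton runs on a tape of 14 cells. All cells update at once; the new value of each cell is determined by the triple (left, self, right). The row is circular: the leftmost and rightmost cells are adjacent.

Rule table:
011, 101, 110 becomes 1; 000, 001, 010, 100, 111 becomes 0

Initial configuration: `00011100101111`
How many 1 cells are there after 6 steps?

step 1: 00010100011001
step 2: 00001000011000
step 3: 00000000011000
step 4: 00000000011000  (fixed point — unchanged through step 6)
count of 1: 2

2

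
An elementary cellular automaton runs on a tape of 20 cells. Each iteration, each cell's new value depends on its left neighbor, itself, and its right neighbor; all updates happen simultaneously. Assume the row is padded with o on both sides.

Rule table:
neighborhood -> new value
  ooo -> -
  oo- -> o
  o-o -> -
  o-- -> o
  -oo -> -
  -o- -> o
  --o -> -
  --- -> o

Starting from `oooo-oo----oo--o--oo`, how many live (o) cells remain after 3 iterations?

10

---o--oooo--oo-oo---
oo-oo----oo--o--ooo-
-o--oooo--oo-oo---o-
count of o: 10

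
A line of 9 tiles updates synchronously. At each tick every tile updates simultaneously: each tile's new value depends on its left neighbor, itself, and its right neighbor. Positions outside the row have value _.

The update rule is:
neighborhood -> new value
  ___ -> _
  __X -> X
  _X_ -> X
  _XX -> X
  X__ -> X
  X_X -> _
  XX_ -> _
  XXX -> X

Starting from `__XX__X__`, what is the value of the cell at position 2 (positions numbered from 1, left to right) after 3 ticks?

_

tick 1: _XX_XXXX_
tick 2: XX__XXX_X
tick 3: X_XXXX__X
position 2 holds _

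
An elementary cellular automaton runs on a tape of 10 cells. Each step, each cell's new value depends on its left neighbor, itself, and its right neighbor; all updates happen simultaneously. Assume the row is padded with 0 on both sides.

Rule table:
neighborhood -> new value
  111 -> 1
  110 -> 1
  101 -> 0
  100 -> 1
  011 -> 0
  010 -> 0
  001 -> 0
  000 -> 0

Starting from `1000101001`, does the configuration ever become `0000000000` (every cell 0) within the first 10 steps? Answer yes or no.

0100000100
0010000010
0001000001
0000100000
0000010000
0000001000
0000000100
0000000010
0000000001
0000000000
all cells are 0 at step 10

yes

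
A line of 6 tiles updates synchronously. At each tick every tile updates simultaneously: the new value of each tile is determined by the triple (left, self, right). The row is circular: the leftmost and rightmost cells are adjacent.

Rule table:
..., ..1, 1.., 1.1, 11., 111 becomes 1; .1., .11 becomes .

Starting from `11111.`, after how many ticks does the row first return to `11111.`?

.11111
1.1111
11.111
111.11
1111.1
11111.

6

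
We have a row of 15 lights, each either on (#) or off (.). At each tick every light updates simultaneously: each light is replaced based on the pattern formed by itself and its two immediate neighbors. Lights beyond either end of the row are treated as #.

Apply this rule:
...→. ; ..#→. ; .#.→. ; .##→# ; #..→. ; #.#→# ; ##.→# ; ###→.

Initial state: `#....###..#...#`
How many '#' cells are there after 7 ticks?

tick 1: #....#.#......#
tick 2: #.....#.......#
tick 3: #.............#
tick 4: #.............#  (fixed point — unchanged through tick 7)
count of #: 2

2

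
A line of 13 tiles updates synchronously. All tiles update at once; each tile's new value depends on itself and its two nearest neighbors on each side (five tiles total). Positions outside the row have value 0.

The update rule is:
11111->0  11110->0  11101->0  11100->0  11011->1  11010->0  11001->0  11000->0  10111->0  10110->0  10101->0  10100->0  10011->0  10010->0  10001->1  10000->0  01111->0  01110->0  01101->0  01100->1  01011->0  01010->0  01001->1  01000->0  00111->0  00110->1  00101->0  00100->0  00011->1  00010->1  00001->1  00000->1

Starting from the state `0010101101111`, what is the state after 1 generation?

1100000010000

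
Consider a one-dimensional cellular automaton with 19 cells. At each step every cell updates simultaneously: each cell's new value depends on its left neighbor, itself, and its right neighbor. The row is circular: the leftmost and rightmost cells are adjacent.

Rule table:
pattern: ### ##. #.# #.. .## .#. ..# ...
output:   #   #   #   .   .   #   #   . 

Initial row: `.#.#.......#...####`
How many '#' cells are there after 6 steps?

14

####......##..#.###
####.....#.#.###.##
####....#####.###.#
####...#.#####.###.
.###..###.#####.###
#.##.#.###.#####.##
count of #: 14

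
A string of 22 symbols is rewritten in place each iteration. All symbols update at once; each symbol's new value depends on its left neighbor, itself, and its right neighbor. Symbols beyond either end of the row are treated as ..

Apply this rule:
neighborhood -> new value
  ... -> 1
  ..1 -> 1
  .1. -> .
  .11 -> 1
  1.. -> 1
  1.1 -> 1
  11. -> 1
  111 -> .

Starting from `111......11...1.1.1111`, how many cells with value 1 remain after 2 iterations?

1.111111111111.1.11..1
.11..........11.11111.
count of 1: 9

9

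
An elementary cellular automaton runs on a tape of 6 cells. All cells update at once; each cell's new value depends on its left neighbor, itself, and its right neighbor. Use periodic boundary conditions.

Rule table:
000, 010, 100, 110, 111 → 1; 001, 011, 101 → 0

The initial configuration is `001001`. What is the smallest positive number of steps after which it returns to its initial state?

6

101101
100100
110110
010010
011011
001001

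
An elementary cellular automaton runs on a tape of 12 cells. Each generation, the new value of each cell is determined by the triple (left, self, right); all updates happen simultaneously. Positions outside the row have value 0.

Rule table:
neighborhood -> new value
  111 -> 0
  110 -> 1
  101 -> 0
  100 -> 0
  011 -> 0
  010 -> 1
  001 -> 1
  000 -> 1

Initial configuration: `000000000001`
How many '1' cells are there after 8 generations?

1

111111111111
000000000001  (repeats generation 0; period 2)
generation 8: 000000000001
count of 1: 1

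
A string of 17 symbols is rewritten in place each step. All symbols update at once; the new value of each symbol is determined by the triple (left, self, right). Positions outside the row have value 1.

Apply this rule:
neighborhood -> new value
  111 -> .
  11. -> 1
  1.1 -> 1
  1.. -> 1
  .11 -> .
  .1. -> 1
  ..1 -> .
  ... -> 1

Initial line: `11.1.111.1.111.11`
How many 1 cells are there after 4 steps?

6

.1111..1111..11..
1...11....11..11.
111..1111..11..11
..11....11..11...
count of 1: 6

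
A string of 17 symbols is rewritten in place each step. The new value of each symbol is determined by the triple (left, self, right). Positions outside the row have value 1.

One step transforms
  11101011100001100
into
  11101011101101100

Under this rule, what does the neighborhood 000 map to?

At position 10 the neighborhood is 000; the next row has 1 there.

1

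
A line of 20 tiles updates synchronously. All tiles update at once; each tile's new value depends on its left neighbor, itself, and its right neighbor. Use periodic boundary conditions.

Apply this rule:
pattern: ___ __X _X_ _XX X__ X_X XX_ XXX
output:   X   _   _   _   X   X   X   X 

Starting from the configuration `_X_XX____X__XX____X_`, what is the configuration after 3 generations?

__X_XXXX__X__XXXX__X
X__X_XXXX__X__XXXX__
_X__X_XXXX__X__XXXX_

_X__X_XXXX__X__XXXX_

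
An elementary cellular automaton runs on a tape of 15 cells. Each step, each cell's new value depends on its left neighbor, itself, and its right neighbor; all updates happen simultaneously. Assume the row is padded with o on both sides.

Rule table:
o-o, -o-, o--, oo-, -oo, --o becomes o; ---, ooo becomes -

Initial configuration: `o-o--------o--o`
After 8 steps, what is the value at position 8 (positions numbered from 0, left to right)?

oooo------ooooo
---oo----oo----
o-oooo--oooo--o
ooo--oooo--oooo
--oooo--oooo---
ooo--oooo--oo-o
--oooo--ooooooo
ooo--oooo------
position 8 holds o

o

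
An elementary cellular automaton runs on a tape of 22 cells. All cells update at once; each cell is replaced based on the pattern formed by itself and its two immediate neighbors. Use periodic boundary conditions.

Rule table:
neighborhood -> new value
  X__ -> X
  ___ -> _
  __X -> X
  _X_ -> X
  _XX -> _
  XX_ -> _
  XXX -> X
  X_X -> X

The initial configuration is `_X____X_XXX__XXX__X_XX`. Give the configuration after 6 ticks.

XXX__XXX_X_XX_X_XXXX__
_X_XX_X_XXX__XXX_XX_XX
XXX__XXX_X_XX_X_X__X__
_X_XX_X_XXX__XXXXXXXXX
XXX__XXX_X_XX_XXXXXXX_
_X_XX_X_XXX__X_XXXXX_X

_X_XX_X_XXX__X_XXXXX_X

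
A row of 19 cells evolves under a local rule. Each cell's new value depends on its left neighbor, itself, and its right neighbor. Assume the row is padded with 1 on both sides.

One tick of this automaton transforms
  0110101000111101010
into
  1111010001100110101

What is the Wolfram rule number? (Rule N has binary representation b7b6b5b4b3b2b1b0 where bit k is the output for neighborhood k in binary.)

106

position 11: 111 → 0  (bit 7 = 0)
position 2: 110 → 1  (bit 6 = 1)
position 0: 101 → 1  (bit 5 = 1)
position 7: 100 → 0  (bit 4 = 0)
position 1: 011 → 1  (bit 3 = 1)
position 4: 010 → 0  (bit 2 = 0)
position 9: 001 → 1  (bit 1 = 1)
position 8: 000 → 0  (bit 0 = 0)
bits b7..b0 = 01101010 = 106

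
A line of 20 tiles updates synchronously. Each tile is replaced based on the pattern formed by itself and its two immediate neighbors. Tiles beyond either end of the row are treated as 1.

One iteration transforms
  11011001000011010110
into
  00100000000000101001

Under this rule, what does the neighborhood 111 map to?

0

At position 0 the neighborhood is 111; the next row has 0 there.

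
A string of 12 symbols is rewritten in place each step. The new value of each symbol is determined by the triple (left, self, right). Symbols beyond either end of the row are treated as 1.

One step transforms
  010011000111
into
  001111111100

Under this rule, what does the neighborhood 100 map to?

At position 2 the neighborhood is 100; the next row has 1 there.

1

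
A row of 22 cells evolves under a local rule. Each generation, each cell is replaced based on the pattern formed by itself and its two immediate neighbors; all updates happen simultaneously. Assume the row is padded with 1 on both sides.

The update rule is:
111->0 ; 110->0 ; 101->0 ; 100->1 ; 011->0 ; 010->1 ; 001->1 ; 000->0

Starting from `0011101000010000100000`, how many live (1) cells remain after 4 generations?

8

1100001100111001110001
0010010011000110001010
1111111100101001011010
0000000011101111000010
count of 1: 8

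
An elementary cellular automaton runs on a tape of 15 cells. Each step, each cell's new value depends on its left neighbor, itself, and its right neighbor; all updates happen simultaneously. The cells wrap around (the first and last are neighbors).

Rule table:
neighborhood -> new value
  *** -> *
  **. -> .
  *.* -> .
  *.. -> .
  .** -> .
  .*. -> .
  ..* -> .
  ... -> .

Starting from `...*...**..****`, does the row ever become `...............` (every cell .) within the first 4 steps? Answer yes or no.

yes

step 1: ............**.
step 2: ...............
all cells are . at step 2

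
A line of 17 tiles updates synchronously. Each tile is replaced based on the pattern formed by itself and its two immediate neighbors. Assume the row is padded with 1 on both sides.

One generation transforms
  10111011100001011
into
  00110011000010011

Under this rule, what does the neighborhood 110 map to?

At position 0 the neighborhood is 110; the next row has 0 there.

0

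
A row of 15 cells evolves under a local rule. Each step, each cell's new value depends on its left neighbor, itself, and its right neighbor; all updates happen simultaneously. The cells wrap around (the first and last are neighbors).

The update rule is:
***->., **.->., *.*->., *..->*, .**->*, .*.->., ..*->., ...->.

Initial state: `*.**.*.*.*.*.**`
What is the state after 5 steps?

..*..........*.
...*..........*
*...*..........
.*...*.........
..*...*........

..*...*........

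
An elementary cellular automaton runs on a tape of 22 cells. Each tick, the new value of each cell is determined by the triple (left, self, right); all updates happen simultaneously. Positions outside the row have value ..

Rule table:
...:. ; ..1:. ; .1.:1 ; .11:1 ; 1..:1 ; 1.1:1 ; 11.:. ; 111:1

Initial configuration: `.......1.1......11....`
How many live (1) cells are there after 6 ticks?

12

.......1111.....1.1...
.......111.1....1111..
.......11.111...111.1.
.......1.111.1..11.111
.......1111.111.1.111.
.......111.111.11111.1
count of 1: 12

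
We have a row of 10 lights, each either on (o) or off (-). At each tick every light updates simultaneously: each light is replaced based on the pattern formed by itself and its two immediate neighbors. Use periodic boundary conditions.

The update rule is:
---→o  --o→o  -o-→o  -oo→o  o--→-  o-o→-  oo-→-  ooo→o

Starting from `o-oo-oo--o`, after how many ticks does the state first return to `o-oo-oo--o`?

10

--o--o--oo
-oo-oo-oo-
oo--o--o--
o--oo-oo-o
--oo--o--o
-oo--oo-oo
-o--oo--o-
oo-oo--oo-
o--o--oo--
o-oo-oo--o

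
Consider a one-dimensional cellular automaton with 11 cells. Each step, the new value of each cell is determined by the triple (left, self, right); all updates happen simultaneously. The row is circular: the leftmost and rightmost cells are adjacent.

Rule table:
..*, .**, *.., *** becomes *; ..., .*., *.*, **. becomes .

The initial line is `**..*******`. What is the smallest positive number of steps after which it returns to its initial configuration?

step 1: *.*********
step 2: ..*********
step 3: **********.
step 4: *********..
step 5: ********.**
step 6: *******..**
step 7: ******.****
step 8: *****..****
step 9: ****.******
step 10: ***..******
step 11: **.********
step 12: *..********
step 13: .**********
step 14: .*********.
step 15: *********.*
step 16: ********..*
step 17: *******.***
step 18: ******..***
step 19: *****.*****
step 20: ****..*****
step 21: ***.*******
step 22: **..*******

22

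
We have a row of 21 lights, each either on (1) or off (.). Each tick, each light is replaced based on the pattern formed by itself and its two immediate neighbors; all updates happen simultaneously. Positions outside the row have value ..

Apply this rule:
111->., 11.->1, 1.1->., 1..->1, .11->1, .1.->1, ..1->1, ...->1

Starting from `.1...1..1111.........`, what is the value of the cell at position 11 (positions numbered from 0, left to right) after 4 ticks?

111111111..1111111111
1.......1111........1
111111111..1111111111  (repeats tick 1; period 2)
tick 4: 1.......1111........1
position 11 holds 1

1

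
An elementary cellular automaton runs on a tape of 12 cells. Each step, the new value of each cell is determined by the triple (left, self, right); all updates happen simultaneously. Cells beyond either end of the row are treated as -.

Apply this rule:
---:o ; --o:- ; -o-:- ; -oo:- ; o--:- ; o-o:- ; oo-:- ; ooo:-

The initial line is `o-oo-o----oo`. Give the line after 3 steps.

-------oo---
oooooo----oo
-------oo---

-------oo---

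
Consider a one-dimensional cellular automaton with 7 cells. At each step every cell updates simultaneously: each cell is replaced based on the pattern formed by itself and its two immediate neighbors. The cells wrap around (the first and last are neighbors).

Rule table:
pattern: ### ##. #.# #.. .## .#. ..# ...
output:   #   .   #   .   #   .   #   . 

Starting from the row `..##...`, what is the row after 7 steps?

..##...

.##....
##.....
#.....#
.....##
....##.
...##..
..##...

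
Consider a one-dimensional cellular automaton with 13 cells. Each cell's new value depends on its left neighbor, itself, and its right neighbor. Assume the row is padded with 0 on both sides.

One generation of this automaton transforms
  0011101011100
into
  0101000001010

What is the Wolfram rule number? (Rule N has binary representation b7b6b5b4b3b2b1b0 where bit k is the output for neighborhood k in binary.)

146

position 3: 111 → 1  (bit 7 = 1)
position 4: 110 → 0  (bit 6 = 0)
position 5: 101 → 0  (bit 5 = 0)
position 11: 100 → 1  (bit 4 = 1)
position 2: 011 → 0  (bit 3 = 0)
position 6: 010 → 0  (bit 2 = 0)
position 1: 001 → 1  (bit 1 = 1)
position 0: 000 → 0  (bit 0 = 0)
bits b7..b0 = 10010010 = 146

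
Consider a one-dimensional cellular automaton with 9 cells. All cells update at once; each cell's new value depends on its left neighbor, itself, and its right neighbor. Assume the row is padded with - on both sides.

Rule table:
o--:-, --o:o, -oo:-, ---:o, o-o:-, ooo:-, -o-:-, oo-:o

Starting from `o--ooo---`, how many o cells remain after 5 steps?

--o--o-oo
oo--o---o
-o-o--oo-
o----o-o-
--ooo----
count of o: 3

3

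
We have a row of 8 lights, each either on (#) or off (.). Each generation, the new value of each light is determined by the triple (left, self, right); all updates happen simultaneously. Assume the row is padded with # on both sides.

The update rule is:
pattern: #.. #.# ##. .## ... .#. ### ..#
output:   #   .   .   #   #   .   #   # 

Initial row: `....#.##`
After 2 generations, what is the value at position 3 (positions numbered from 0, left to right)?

.

####..##
###.####
position 3 holds .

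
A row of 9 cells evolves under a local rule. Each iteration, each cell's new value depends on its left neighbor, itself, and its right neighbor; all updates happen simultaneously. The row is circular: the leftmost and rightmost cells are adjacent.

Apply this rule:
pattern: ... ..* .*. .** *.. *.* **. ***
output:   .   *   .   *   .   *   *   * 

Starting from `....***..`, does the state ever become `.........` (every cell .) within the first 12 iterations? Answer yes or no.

...****..
..*****..
.******..
*******..
*******.*
*********
*********  (fixed point — unchanged through iteration 12)
iteration 12 is *********, still not uniform .

no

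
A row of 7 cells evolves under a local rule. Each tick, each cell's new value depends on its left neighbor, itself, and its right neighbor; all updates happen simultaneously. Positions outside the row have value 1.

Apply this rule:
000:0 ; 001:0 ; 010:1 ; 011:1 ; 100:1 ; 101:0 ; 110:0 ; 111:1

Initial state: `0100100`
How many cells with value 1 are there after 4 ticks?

0110110
0100100  (repeats tick 0; period 2)
tick 4: 0100100
count of 1: 2

2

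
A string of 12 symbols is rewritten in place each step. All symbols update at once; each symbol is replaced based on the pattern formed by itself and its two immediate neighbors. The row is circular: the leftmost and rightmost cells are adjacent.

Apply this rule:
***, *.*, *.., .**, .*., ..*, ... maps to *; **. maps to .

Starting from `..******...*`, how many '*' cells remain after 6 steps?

*******.****
******.*****
*****.******
****.*******
***.********
**.*********
count of *: 11

11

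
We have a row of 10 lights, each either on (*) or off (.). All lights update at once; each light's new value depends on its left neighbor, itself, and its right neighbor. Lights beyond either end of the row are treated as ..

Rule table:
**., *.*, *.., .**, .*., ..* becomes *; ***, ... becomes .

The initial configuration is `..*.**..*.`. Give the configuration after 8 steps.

.*********
**.......*
***.....**
*.**...***
*****.**.*
*...******
**.**....*
******..**

******..**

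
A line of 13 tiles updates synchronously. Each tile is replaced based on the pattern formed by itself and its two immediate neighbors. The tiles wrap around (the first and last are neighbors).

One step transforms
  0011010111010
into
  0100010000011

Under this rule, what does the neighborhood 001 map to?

At position 1 the neighborhood is 001; the next row has 1 there.

1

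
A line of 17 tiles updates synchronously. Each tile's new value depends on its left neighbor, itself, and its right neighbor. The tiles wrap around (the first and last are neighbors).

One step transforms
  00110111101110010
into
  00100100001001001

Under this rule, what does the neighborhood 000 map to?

At position 0 the neighborhood is 000; the next row has 0 there.

0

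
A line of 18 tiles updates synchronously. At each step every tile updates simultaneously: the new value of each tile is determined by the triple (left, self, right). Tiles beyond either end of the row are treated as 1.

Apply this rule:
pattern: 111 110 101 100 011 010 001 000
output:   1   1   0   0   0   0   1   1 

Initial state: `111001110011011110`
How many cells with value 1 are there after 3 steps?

11

step 1: 111010110101001110
step 2: 111000010000010110
step 3: 111011100111100010
count of 1: 11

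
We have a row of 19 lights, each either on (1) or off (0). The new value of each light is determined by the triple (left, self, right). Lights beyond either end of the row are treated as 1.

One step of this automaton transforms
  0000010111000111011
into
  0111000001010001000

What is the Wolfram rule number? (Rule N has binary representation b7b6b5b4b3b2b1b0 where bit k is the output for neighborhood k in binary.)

position 8: 111 → 0  (bit 7 = 0)
position 9: 110 → 1  (bit 6 = 1)
position 6: 101 → 0  (bit 5 = 0)
position 0: 100 → 0  (bit 4 = 0)
position 7: 011 → 0  (bit 3 = 0)
position 5: 010 → 0  (bit 2 = 0)
position 4: 001 → 0  (bit 1 = 0)
position 1: 000 → 1  (bit 0 = 1)
bits b7..b0 = 01000001 = 65

65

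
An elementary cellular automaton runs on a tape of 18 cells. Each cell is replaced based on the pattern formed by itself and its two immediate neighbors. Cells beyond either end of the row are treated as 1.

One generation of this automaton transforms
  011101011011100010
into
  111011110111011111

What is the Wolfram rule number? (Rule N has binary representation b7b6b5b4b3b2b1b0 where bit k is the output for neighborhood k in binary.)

position 2: 111 → 1  (bit 7 = 1)
position 3: 110 → 0  (bit 6 = 0)
position 0: 101 → 1  (bit 5 = 1)
position 13: 100 → 1  (bit 4 = 1)
position 1: 011 → 1  (bit 3 = 1)
position 5: 010 → 1  (bit 2 = 1)
position 15: 001 → 1  (bit 1 = 1)
position 14: 000 → 1  (bit 0 = 1)
bits b7..b0 = 10111111 = 191

191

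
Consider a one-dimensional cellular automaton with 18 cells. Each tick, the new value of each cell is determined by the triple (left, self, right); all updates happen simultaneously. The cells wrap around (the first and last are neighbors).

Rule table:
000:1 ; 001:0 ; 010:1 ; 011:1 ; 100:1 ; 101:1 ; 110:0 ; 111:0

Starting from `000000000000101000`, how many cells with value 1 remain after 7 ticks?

111111111110111111
000000000001100000
111111111101011111
000000000011110000
111111111010001111
000000000111101000
111111110100011111
count of 1: 14

14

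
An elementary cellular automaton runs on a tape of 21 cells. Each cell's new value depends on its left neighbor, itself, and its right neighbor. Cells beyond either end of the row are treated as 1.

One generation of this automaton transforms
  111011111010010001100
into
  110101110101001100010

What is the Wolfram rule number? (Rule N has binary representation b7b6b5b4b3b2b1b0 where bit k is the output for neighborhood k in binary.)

177

position 0: 111 → 1  (bit 7 = 1)
position 2: 110 → 0  (bit 6 = 0)
position 3: 101 → 1  (bit 5 = 1)
position 11: 100 → 1  (bit 4 = 1)
position 4: 011 → 0  (bit 3 = 0)
position 10: 010 → 0  (bit 2 = 0)
position 12: 001 → 0  (bit 1 = 0)
position 15: 000 → 1  (bit 0 = 1)
bits b7..b0 = 10110001 = 177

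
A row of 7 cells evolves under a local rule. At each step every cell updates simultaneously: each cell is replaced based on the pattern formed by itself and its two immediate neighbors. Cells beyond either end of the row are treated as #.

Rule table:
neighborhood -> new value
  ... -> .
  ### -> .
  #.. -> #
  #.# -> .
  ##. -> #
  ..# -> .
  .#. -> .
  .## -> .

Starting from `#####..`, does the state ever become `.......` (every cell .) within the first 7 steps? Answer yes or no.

no

step 1: ....##.
step 2: #....#.
step 3: ##.....
step 4: .##....
step 5: ..##...
step 6: #..##..
step 7: ##..##.
step 7 is ##..##., still not uniform .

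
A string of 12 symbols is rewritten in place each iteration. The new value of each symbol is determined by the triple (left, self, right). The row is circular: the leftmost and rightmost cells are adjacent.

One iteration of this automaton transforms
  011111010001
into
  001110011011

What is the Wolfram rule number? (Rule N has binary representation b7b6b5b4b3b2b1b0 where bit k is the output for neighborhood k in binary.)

150

position 2: 111 → 1  (bit 7 = 1)
position 5: 110 → 0  (bit 6 = 0)
position 0: 101 → 0  (bit 5 = 0)
position 8: 100 → 1  (bit 4 = 1)
position 1: 011 → 0  (bit 3 = 0)
position 7: 010 → 1  (bit 2 = 1)
position 10: 001 → 1  (bit 1 = 1)
position 9: 000 → 0  (bit 0 = 0)
bits b7..b0 = 10010110 = 150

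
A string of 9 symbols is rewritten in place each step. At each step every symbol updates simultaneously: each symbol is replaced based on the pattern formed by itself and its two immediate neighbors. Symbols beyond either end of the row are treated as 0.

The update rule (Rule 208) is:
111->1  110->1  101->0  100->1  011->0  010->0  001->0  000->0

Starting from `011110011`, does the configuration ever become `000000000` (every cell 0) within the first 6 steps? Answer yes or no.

001111001
000111100
000011110
000001111
000000111
000000011
step 6 is 000000011, still not uniform 0

no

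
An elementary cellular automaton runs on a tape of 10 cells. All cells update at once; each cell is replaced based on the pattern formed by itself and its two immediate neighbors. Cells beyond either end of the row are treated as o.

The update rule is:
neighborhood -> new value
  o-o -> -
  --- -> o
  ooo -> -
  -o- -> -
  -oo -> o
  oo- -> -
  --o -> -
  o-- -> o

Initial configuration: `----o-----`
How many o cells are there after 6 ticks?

ooo--oooo-
---o-o----
oo----ooo-
--ooo-o---
o-o----oo-
---ooo-o--
count of o: 4

4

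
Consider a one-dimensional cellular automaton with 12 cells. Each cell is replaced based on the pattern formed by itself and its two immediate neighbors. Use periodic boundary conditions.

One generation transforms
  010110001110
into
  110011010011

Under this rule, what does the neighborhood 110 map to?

At position 4 the neighborhood is 110; the next row has 1 there.

1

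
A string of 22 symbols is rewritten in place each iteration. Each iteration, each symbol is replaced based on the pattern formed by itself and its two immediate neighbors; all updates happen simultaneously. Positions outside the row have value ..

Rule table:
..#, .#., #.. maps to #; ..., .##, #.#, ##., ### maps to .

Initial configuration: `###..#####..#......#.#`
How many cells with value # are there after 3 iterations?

17

...##.....####....##.#
..#..#...#....#..#...#
.######.###..######.##
count of #: 17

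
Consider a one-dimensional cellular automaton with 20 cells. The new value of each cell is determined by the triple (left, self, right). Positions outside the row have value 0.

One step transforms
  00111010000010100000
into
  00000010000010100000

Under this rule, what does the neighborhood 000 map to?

At position 0 the neighborhood is 000; the next row has 0 there.

0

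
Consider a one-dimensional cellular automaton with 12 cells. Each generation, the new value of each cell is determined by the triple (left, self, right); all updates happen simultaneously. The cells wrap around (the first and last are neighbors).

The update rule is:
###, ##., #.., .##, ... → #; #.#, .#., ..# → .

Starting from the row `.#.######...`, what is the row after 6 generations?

generation 1: ...#########
generation 2: ##.#########
generation 3: ##.#########  (fixed point — unchanged through generation 6)

##.#########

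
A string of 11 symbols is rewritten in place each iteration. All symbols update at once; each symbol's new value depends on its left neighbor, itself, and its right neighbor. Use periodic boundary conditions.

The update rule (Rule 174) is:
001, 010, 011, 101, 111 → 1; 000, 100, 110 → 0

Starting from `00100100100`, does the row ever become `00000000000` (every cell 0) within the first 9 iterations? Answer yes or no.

no

01101101100
11011011000
10110110001
01101100011
11011000110
10110001101
01100011011
11000110110
10001101101
iteration 9 is 10001101101, still not uniform 0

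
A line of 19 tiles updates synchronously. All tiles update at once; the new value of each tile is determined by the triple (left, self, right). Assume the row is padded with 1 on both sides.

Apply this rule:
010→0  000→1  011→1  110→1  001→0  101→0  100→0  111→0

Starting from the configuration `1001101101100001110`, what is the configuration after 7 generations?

1001101101101101010
1001101101101100000
1001101101101101110
1001101101101101010  (repeats generation 1; period 3)
generation 7: 1001101101101101010

1001101101101101010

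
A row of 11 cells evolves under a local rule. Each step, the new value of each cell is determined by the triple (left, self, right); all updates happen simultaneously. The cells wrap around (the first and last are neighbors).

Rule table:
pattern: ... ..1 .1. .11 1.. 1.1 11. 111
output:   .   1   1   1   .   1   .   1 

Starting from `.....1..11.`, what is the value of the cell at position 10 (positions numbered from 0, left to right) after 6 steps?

....11.11..
...11.11...
..11.11....
.11.11.....
11.11......
1.11......1
position 10 holds 1

1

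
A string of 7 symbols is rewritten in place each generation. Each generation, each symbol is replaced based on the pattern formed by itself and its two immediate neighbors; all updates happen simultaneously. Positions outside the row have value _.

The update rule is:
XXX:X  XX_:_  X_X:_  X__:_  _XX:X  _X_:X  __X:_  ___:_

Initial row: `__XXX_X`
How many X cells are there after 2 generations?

__XX__X
__X___X
count of X: 2

2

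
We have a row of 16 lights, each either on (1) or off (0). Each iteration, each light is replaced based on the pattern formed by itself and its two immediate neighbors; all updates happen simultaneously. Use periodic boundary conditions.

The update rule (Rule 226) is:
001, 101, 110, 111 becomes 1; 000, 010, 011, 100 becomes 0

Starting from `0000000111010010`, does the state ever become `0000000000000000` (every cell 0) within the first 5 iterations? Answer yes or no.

no

iteration 1: 0000001011100100
iteration 2: 0000010101101000
iteration 3: 0000101010110000
iteration 4: 0001010101010000
iteration 5: 0010101010100000
iteration 5 is 0010101010100000, still not uniform 0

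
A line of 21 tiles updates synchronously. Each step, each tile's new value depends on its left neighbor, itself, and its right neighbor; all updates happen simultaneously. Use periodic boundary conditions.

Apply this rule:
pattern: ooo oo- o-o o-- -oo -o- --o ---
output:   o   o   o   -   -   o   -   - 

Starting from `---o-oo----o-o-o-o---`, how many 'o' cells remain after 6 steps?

3

---oo-o----ooooooo---
----ooo-----oooooo---
-----oo------ooooo---
------o-------oooo---
------o--------ooo---
------o---------oo---
count of o: 3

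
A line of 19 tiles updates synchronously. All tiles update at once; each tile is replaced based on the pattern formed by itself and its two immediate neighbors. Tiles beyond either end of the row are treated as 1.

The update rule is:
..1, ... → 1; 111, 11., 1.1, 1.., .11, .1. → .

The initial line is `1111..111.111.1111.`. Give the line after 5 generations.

.....1.............
.1111..111111111111
......1............
.11111..11111111111
.......1...........

.......1...........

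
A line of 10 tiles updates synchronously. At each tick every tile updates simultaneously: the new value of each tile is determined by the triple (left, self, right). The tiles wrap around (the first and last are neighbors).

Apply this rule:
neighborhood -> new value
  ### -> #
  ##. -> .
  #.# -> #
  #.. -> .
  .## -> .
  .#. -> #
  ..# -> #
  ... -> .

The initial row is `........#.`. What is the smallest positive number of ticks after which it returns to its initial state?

10

.......##.
......#...
.....##...
....#.....
...##.....
..#.......
.##.......
#.........
#........#
........#.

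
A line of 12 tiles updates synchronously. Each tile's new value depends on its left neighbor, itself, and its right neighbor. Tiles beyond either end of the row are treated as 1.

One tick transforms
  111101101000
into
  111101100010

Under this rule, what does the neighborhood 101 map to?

0

At position 4 the neighborhood is 101; the next row has 0 there.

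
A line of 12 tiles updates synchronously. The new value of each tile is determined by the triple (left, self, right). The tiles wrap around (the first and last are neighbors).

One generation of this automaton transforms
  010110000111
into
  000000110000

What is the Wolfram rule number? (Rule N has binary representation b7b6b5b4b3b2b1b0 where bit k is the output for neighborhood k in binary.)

1

position 10: 111 → 0  (bit 7 = 0)
position 4: 110 → 0  (bit 6 = 0)
position 0: 101 → 0  (bit 5 = 0)
position 5: 100 → 0  (bit 4 = 0)
position 3: 011 → 0  (bit 3 = 0)
position 1: 010 → 0  (bit 2 = 0)
position 8: 001 → 0  (bit 1 = 0)
position 6: 000 → 1  (bit 0 = 1)
bits b7..b0 = 00000001 = 1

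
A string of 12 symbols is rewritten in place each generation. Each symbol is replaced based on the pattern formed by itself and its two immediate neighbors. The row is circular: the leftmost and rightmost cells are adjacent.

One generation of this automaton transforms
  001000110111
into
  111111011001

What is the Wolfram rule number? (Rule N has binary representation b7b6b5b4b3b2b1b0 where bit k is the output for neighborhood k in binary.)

position 10: 111 → 0  (bit 7 = 0)
position 7: 110 → 1  (bit 6 = 1)
position 8: 101 → 1  (bit 5 = 1)
position 0: 100 → 1  (bit 4 = 1)
position 6: 011 → 0  (bit 3 = 0)
position 2: 010 → 1  (bit 2 = 1)
position 1: 001 → 1  (bit 1 = 1)
position 4: 000 → 1  (bit 0 = 1)
bits b7..b0 = 01110111 = 119

119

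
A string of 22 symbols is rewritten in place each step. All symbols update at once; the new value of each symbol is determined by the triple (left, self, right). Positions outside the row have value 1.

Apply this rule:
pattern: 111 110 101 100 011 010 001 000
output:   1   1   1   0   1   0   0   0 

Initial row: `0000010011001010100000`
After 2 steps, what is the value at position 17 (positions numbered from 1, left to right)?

step 1: 0000000011000101000000
step 2: 0000000011000010000000
position 17 holds 0

0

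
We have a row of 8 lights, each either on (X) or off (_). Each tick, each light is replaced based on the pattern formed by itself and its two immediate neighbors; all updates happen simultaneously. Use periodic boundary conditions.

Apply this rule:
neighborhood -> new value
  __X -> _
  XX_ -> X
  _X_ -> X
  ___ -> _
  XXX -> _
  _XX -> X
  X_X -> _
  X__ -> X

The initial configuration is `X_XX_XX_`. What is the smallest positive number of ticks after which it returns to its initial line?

1

X_XX_XX_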